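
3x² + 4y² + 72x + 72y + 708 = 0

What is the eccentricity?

3(x² + 24x) + 4(y² + 18y) = -708
Complete the square: 3(x + 12)² + 4(y + 9)² = -708 + 432 + 324 = 48
Divide by 48: (x + 12)²/16 + (y + 9)²/12 = 1
Ellipse, center (-12, -9), major axis horizontal; a² = 16, b² = 12.
c² = a² - b² = 4, so c = 2.
e = c/a = 2/4 = 1/2.

e = 1/2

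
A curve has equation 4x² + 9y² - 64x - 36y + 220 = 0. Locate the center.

Group the x- and y-terms: 4(x² - 16x) + 9(y² - 4y) = -220
4(x - 8)² + 9(y - 2)² = -220 + 256 + 36 = 72
Divide through by 72 to get (x - 8)²/18 + (y - 2)²/8 = 1.
Ellipse with center (8, 2).

(8, 2)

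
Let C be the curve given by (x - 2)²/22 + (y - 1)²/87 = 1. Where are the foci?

Center (2, 1). The larger denominator 87 sits under the y-term, so the major axis is vertical; a² = 87, b² = 22.
c² = a² - b² = 87 - 22 = 65, so c = √65.
Foci lie on the vertical axis through the center: (h, k ± c).

(2, 1 - √65) and (2, 1 + √65)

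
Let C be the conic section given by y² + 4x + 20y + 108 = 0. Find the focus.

Only y is squared. Complete the square in y: (y + 10)² = -4(x + 2).
Vertex (-2, -10); 4p = -4 so p = -1. Opens left.
Focus is p units from the vertex along the axis: (h + p, k).

(-3, -10)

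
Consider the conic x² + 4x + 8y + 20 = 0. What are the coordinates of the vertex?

Only x is squared. Complete the square in x: (x + 2)² = -8(y + 2).
Vertex (-2, -2); 4p = -8 so p = -2. Opens down.

(-2, -2)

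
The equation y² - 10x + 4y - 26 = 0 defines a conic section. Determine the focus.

(-1/2, -2)

Only y is squared. Complete the square in y: (y + 2)² = 10(x + 3).
Vertex (-3, -2); 4p = 10 so p = 5/2. Opens right.
Focus is p units from the vertex along the axis: (h + p, k).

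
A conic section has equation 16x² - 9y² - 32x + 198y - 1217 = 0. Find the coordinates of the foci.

Group the x- and y-terms: 16(x² - 2x) -9(y² - 22y) = 1217
Complete the square: 16(x - 1)² -9(y - 11)² = 1217 + 16 - 1089 = 144
Divide by 144: (x - 1)²/9 - (y - 11)²/16 = 1
Hyperbola, center (1, 11), transverse axis horizontal; a² = 9, b² = 16.
c² = a² + b² = 9 + 16 = 25, so c = 5.
Foci lie on the horizontal axis through the center: (h ± c, k).

(-4, 11) and (6, 11)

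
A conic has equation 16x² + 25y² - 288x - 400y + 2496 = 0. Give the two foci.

Rearranging, 16(x² - 18x) + 25(y² - 16y) = -2496.
Complete the square in x and y: 16(x - 9)² + 25(y - 8)² = -2496 + 1296 + 1600 = 400
Divide by 400: (x - 9)²/25 + (y - 8)²/16 = 1
Ellipse, center (9, 8), major axis horizontal; a² = 25, b² = 16.
c² = a² - b² = 25 - 16 = 9, so c = 3.
Foci lie on the horizontal axis through the center: (h ± c, k).

(6, 8) and (12, 8)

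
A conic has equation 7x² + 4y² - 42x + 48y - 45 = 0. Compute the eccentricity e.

Group: 7(x² - 6x) + 4(y² + 12y) = 45
Complete the square: 7(x - 3)² + 4(y + 6)² = 45 + 63 + 144 = 252
Divide through by 252 to get (x - 3)²/36 + (y + 6)²/63 = 1.
Ellipse, center (3, -6), major axis vertical; a² = 63, b² = 36.
c² = a² - b² = 27, so c = 3√3.
e = c/a = 3√3/3√7 = √21/7.

e = √21/7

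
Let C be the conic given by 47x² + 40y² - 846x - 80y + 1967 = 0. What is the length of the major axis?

Collect terms: 47(x² - 18x) + 40(y² - 2y) = -1967
47(x - 9)² + 40(y - 1)² = -1967 + 3807 + 40 = 1880
Dividing both sides by 1880: (x - 9)²/40 + (y - 1)²/47 = 1
Ellipse, center (9, 1), major axis vertical; a² = 47, b² = 40.
a² = 47 so a = √47; the major axis has length 2a = 2√47.

2√47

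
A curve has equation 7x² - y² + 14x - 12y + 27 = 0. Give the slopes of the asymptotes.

√7 and -√7

Rearranging, 7(x² + 2x) -(y² + 12y) = -27.
Complete the square in x and y: 7(x + 1)² -(y + 6)² = -27 + 7 - 36 = -56
Dividing both sides by -56: (y + 6)²/56 - (x + 1)²/8 = 1
Hyperbola, center (-1, -6), transverse axis vertical; a² = 56, b² = 8.
For a vertical hyperbola the asymptotes have slope ±a/b.
Here that is ±2√14/2√2 = ±√7.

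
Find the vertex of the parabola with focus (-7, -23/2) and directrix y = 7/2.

(-7, -4)

The vertex is the midpoint between the focus and the directrix along the axis of symmetry.
Axis is vertical (directrix is horizontal). Vertex y-coordinate = (-23/2 + 7/2)/2 = -4; x-coordinate = -7.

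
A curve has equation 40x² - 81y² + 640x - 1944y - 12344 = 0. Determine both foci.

(-19, -12) and (3, -12)

Group the x- and y-terms: 40(x² + 16x) -81(y² + 24y) = 12344
Complete the square: 40(x + 8)² -81(y + 12)² = 12344 + 2560 - 11664 = 3240
Divide by 3240: (x + 8)²/81 - (y + 12)²/40 = 1
Hyperbola, center (-8, -12), transverse axis horizontal; a² = 81, b² = 40.
c² = a² + b² = 81 + 40 = 121, so c = 11.
Foci lie on the horizontal axis through the center: (h ± c, k).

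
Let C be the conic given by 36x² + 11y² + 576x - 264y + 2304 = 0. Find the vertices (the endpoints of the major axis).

(-8, 0) and (-8, 24)

Rearranging, 36(x² + 16x) + 11(y² - 24y) = -2304.
Completing the square gives 36(x + 8)² + 11(y - 12)² = -2304 + 2304 + 1584 = 1584.
Divide by 1584: (x + 8)²/44 + (y - 12)²/144 = 1
Ellipse, center (-8, 12), major axis vertical; a² = 144, b² = 44.
a = 12. Vertices at (h, k ± a).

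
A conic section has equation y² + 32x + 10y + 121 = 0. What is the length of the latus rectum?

Only y is squared. Complete the square in y: (y + 5)² = -32(x + 3).
Vertex (-3, -5); 4p = -32 so p = -8. Opens left.
Latus rectum length = |4p| = 32.

32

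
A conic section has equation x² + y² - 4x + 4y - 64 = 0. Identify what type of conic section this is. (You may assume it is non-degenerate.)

No xy term. Coefficients of x² and y² are A = 1, C = 1.
A = C (same sign) ⇒ circle.

circle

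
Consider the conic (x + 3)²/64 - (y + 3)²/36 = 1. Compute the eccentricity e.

e = 5/4

Center (-3, -3). The positive term is the x-term, so the transverse axis is horizontal; a² = 64, b² = 36.
c² = a² + b² = 100, so c = 10.
e = c/a = 10/8 = 5/4.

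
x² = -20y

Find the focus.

Vertex (0, 0); 4p = -20 so p = -5. Opens down.
Focus is p units from the vertex along the axis: (h, k + p).

(0, -5)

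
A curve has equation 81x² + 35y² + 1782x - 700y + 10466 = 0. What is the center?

Collect terms: 81(x² + 22x) + 35(y² - 20y) = -10466
Completing the square gives 81(x + 11)² + 35(y - 10)² = -10466 + 9801 + 3500 = 2835.
Divide by 2835: (x + 11)²/35 + (y - 10)²/81 = 1
Ellipse with center (-11, 10).

(-11, 10)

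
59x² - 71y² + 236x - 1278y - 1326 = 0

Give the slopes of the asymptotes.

Group the x- and y-terms: 59(x² + 4x) -71(y² + 18y) = 1326
59(x + 2)² -71(y + 9)² = 1326 + 236 - 5751 = -4189
Divide by -4189: (y + 9)²/59 - (x + 2)²/71 = 1
Hyperbola, center (-2, -9), transverse axis vertical; a² = 59, b² = 71.
For a vertical hyperbola the asymptotes have slope ±a/b.
Here that is ±√59/√71 = ±√4189/71.

√4189/71 and -√4189/71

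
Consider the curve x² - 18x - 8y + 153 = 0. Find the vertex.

Only x is squared. Complete the square in x: (x - 9)² = 8(y - 9).
Vertex (9, 9); 4p = 8 so p = 2. Opens up.

(9, 9)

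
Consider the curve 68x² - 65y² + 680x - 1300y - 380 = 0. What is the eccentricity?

68(x² + 10x) -65(y² + 20y) = 380
Complete the square in x and y: 68(x + 5)² -65(y + 10)² = 380 + 1700 - 6500 = -4420
Divide by -4420: (y + 10)²/68 - (x + 5)²/65 = 1
Hyperbola, center (-5, -10), transverse axis vertical; a² = 68, b² = 65.
c² = a² + b² = 133, so c = √133.
e = c/a = √133/2√17 = √2261/34.

e = √2261/34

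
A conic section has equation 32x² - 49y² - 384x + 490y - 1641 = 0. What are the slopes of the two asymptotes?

32(x² - 12x) -49(y² - 10y) = 1641
Complete the square: 32(x - 6)² -49(y - 5)² = 1641 + 1152 - 1225 = 1568
Divide through by 1568 to get (x - 6)²/49 - (y - 5)²/32 = 1.
Hyperbola, center (6, 5), transverse axis horizontal; a² = 49, b² = 32.
For a horizontal hyperbola the asymptotes have slope ±b/a.
Here that is ±4√2/7.

4√2/7 and -4√2/7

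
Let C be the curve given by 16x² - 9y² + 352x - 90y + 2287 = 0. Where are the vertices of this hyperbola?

Rearranging, 16(x² + 22x) -9(y² + 10y) = -2287.
Complete the square in x and y: 16(x + 11)² -9(y + 5)² = -2287 + 1936 - 225 = -576
Divide by -576: (y + 5)²/64 - (x + 11)²/36 = 1
Hyperbola, center (-11, -5), transverse axis vertical; a² = 64, b² = 36.
a = 8. Vertices at (h, k ± a).

(-11, -13) and (-11, 3)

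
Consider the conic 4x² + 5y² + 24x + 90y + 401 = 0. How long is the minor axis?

Group the x- and y-terms: 4(x² + 6x) + 5(y² + 18y) = -401
4(x + 3)² + 5(y + 9)² = -401 + 36 + 405 = 40
Divide through by 40 to get (x + 3)²/10 + (y + 9)²/8 = 1.
Ellipse, center (-3, -9), major axis horizontal; a² = 10, b² = 8.
b² = 8 so b = 2√2; the minor axis has length 2b = 4√2.

4√2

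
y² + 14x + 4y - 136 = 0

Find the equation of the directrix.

x = 27/2

Only y is squared. Complete the square in y: (y + 2)² = -14(x - 10).
Vertex (10, -2); 4p = -14 so p = -7/2. Opens left.
Directrix is the vertical line x = h − p = 10 − (-7/2) = 27/2.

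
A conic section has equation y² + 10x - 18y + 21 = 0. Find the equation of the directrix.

x = 17/2

Only y is squared. Complete the square in y: (y - 9)² = -10(x - 6).
Vertex (6, 9); 4p = -10 so p = -5/2. Opens left.
Directrix is the vertical line x = h − p = 6 − (-5/2) = 17/2.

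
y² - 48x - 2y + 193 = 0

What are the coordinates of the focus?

Only y is squared. Complete the square in y: (y - 1)² = 48(x - 4).
Vertex (4, 1); 4p = 48 so p = 12. Opens right.
Focus is p units from the vertex along the axis: (h + p, k).

(16, 1)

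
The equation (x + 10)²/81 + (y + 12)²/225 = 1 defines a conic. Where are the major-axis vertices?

Center (-10, -12). The larger denominator 225 sits under the y-term, so the major axis is vertical; a² = 225, b² = 81.
a = 15. Vertices at (h, k ± a).

(-10, -27) and (-10, 3)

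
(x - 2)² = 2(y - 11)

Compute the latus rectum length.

Vertex (2, 11); 4p = 2 so p = 1/2. Opens up.
Latus rectum length = |4p| = 2.

2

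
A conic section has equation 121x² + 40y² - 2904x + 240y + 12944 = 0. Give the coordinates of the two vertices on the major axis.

Group: 121(x² - 24x) + 40(y² + 6y) = -12944
Complete the square in x and y: 121(x - 12)² + 40(y + 3)² = -12944 + 17424 + 360 = 4840
Divide by 4840: (x - 12)²/40 + (y + 3)²/121 = 1
Ellipse, center (12, -3), major axis vertical; a² = 121, b² = 40.
a = 11. Vertices at (h, k ± a).

(12, -14) and (12, 8)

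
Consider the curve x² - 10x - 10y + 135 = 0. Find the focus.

(5, 27/2)

Only x is squared. Complete the square in x: (x - 5)² = 10(y - 11).
Vertex (5, 11); 4p = 10 so p = 5/2. Opens up.
Focus is p units from the vertex along the axis: (h, k + p).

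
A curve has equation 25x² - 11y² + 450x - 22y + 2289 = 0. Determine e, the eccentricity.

e = 6/5

Rearranging, 25(x² + 18x) -11(y² + 2y) = -2289.
Completing the square gives 25(x + 9)² -11(y + 1)² = -2289 + 2025 - 11 = -275.
Dividing both sides by -275: (y + 1)²/25 - (x + 9)²/11 = 1
Hyperbola, center (-9, -1), transverse axis vertical; a² = 25, b² = 11.
c² = a² + b² = 36, so c = 6.
e = c/a = 6/5.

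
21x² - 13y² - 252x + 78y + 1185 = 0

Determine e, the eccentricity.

e = √714/21

21(x² - 12x) -13(y² - 6y) = -1185
Complete the square in x and y: 21(x - 6)² -13(y - 3)² = -1185 + 756 - 117 = -546
Dividing both sides by -546: (y - 3)²/42 - (x - 6)²/26 = 1
Hyperbola, center (6, 3), transverse axis vertical; a² = 42, b² = 26.
c² = a² + b² = 68, so c = 2√17.
e = c/a = 2√17/√42 = √714/21.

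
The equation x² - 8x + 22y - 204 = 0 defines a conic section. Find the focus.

Only x is squared. Complete the square in x: (x - 4)² = -22(y - 10).
Vertex (4, 10); 4p = -22 so p = -11/2. Opens down.
Focus is p units from the vertex along the axis: (h, k + p).

(4, 9/2)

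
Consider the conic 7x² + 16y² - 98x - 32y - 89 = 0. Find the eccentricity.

Group the x- and y-terms: 7(x² - 14x) + 16(y² - 2y) = 89
Completing the square gives 7(x - 7)² + 16(y - 1)² = 89 + 343 + 16 = 448.
Dividing both sides by 448: (x - 7)²/64 + (y - 1)²/28 = 1
Ellipse, center (7, 1), major axis horizontal; a² = 64, b² = 28.
c² = a² - b² = 36, so c = 6.
e = c/a = 6/8 = 3/4.

e = 3/4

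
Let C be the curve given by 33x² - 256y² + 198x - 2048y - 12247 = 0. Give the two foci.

Group: 33(x² + 6x) -256(y² + 8y) = 12247
Complete the square in x and y: 33(x + 3)² -256(y + 4)² = 12247 + 297 - 4096 = 8448
Divide through by 8448 to get (x + 3)²/256 - (y + 4)²/33 = 1.
Hyperbola, center (-3, -4), transverse axis horizontal; a² = 256, b² = 33.
c² = a² + b² = 256 + 33 = 289, so c = 17.
Foci lie on the horizontal axis through the center: (h ± c, k).

(-20, -4) and (14, -4)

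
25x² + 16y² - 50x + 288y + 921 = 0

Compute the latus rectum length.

32/5

Group: 25(x² - 2x) + 16(y² + 18y) = -921
Complete the square: 25(x - 1)² + 16(y + 9)² = -921 + 25 + 1296 = 400
Divide by 400: (x - 1)²/16 + (y + 9)²/25 = 1
Ellipse, center (1, -9), major axis vertical; a² = 25, b² = 16.
Latus rectum length = 2b²/a = 2·16/5 = 32/5.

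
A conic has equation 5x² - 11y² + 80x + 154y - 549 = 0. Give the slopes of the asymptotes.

Group the x- and y-terms: 5(x² + 16x) -11(y² - 14y) = 549
Completing the square gives 5(x + 8)² -11(y - 7)² = 549 + 320 - 539 = 330.
Dividing both sides by 330: (x + 8)²/66 - (y - 7)²/30 = 1
Hyperbola, center (-8, 7), transverse axis horizontal; a² = 66, b² = 30.
For a horizontal hyperbola the asymptotes have slope ±b/a.
Here that is ±√30/√66 = ±√55/11.

√55/11 and -√55/11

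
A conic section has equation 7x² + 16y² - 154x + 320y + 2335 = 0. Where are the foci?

Group the x- and y-terms: 7(x² - 22x) + 16(y² + 20y) = -2335
7(x - 11)² + 16(y + 10)² = -2335 + 847 + 1600 = 112
Divide through by 112 to get (x - 11)²/16 + (y + 10)²/7 = 1.
Ellipse, center (11, -10), major axis horizontal; a² = 16, b² = 7.
c² = a² - b² = 16 - 7 = 9, so c = 3.
Foci lie on the horizontal axis through the center: (h ± c, k).

(8, -10) and (14, -10)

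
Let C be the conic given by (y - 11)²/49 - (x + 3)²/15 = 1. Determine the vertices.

(-3, 4) and (-3, 18)

Center (-3, 11). The positive term is the y-term, so the transverse axis is vertical; a² = 49, b² = 15.
a = 7. Vertices at (h, k ± a).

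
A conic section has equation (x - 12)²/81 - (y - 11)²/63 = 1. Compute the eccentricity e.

Center (12, 11). The positive term is the x-term, so the transverse axis is horizontal; a² = 81, b² = 63.
c² = a² + b² = 144, so c = 12.
e = c/a = 12/9 = 4/3.

e = 4/3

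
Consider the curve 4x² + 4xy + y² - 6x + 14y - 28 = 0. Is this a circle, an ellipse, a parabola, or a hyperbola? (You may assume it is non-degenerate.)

parabola

A = 4, B = 4, C = 1.
Discriminant B² − 4AC = 4² − 4·4·1 = 0.
B² − 4AC = 0 ⇒ parabola.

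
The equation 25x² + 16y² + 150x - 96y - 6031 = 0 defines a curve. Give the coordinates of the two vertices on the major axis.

Group the x- and y-terms: 25(x² + 6x) + 16(y² - 6y) = 6031
Complete the square in x and y: 25(x + 3)² + 16(y - 3)² = 6031 + 225 + 144 = 6400
Dividing both sides by 6400: (x + 3)²/256 + (y - 3)²/400 = 1
Ellipse, center (-3, 3), major axis vertical; a² = 400, b² = 256.
a = 20. Vertices at (h, k ± a).

(-3, -17) and (-3, 23)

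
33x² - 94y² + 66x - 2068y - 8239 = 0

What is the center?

33(x² + 2x) -94(y² + 22y) = 8239
33(x + 1)² -94(y + 11)² = 8239 + 33 - 11374 = -3102
Divide through by -3102 to get (y + 11)²/33 - (x + 1)²/94 = 1.
Hyperbola with center (-1, -11).

(-1, -11)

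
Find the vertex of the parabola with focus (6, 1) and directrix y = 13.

(6, 7)

The vertex is the midpoint between the focus and the directrix along the axis of symmetry.
Axis is vertical (directrix is horizontal). Vertex y-coordinate = (1 + 13)/2 = 7; x-coordinate = 6.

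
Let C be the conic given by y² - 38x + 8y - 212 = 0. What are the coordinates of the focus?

Only y is squared. Complete the square in y: (y + 4)² = 38(x + 6).
Vertex (-6, -4); 4p = 38 so p = 19/2. Opens right.
Focus is p units from the vertex along the axis: (h + p, k).

(7/2, -4)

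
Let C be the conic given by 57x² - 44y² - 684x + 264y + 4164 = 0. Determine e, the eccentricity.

57(x² - 12x) -44(y² - 6y) = -4164
Complete the square: 57(x - 6)² -44(y - 3)² = -4164 + 2052 - 396 = -2508
Divide by -2508: (y - 3)²/57 - (x - 6)²/44 = 1
Hyperbola, center (6, 3), transverse axis vertical; a² = 57, b² = 44.
c² = a² + b² = 101, so c = √101.
e = c/a = √101/√57 = √5757/57.

e = √5757/57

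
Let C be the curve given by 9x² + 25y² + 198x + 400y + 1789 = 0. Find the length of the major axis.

Collect terms: 9(x² + 22x) + 25(y² + 16y) = -1789
9(x + 11)² + 25(y + 8)² = -1789 + 1089 + 1600 = 900
Divide by 900: (x + 11)²/100 + (y + 8)²/36 = 1
Ellipse, center (-11, -8), major axis horizontal; a² = 100, b² = 36.
a² = 100 so a = 10; the major axis has length 2a = 20.

20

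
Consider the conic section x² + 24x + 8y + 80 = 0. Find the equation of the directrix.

y = 10

Only x is squared. Complete the square in x: (x + 12)² = -8(y - 8).
Vertex (-12, 8); 4p = -8 so p = -2. Opens down.
Directrix is the horizontal line y = k − p = 8 − (-2) = 10.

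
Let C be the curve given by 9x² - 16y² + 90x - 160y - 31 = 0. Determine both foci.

Rearranging, 9(x² + 10x) -16(y² + 10y) = 31.
Complete the square in x and y: 9(x + 5)² -16(y + 5)² = 31 + 225 - 400 = -144
Dividing both sides by -144: (y + 5)²/9 - (x + 5)²/16 = 1
Hyperbola, center (-5, -5), transverse axis vertical; a² = 9, b² = 16.
c² = a² + b² = 9 + 16 = 25, so c = 5.
Foci lie on the vertical axis through the center: (h, k ± c).

(-5, -10) and (-5, 0)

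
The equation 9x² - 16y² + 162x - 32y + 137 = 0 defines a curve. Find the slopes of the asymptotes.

3/4 and -3/4

Group: 9(x² + 18x) -16(y² + 2y) = -137
Completing the square gives 9(x + 9)² -16(y + 1)² = -137 + 729 - 16 = 576.
Divide by 576: (x + 9)²/64 - (y + 1)²/36 = 1
Hyperbola, center (-9, -1), transverse axis horizontal; a² = 64, b² = 36.
For a horizontal hyperbola the asymptotes have slope ±b/a.
Here that is ±6/8 = ±3/4.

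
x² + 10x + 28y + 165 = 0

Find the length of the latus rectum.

28

Only x is squared. Complete the square in x: (x + 5)² = -28(y + 5).
Vertex (-5, -5); 4p = -28 so p = -7. Opens down.
Latus rectum length = |4p| = 28.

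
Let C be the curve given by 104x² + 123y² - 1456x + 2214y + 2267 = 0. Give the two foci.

104(x² - 14x) + 123(y² + 18y) = -2267
Complete the square in x and y: 104(x - 7)² + 123(y + 9)² = -2267 + 5096 + 9963 = 12792
Dividing both sides by 12792: (x - 7)²/123 + (y + 9)²/104 = 1
Ellipse, center (7, -9), major axis horizontal; a² = 123, b² = 104.
c² = a² - b² = 123 - 104 = 19, so c = √19.
Foci lie on the horizontal axis through the center: (h ± c, k).

(7 - √19, -9) and (7 + √19, -9)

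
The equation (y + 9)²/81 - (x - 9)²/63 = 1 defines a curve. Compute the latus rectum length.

Center (9, -9). The positive term is the y-term, so the transverse axis is vertical; a² = 81, b² = 63.
Latus rectum length = 2b²/a = 2·63/9 = 14.

14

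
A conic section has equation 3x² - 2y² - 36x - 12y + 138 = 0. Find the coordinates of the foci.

(6, -3 - 2√10) and (6, -3 + 2√10)

Rearranging, 3(x² - 12x) -2(y² + 6y) = -138.
3(x - 6)² -2(y + 3)² = -138 + 108 - 18 = -48
Dividing both sides by -48: (y + 3)²/24 - (x - 6)²/16 = 1
Hyperbola, center (6, -3), transverse axis vertical; a² = 24, b² = 16.
c² = a² + b² = 24 + 16 = 40, so c = 2√10.
Foci lie on the vertical axis through the center: (h, k ± c).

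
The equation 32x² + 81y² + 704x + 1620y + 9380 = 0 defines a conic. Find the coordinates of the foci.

(-18, -10) and (-4, -10)

Group the x- and y-terms: 32(x² + 22x) + 81(y² + 20y) = -9380
Complete the square: 32(x + 11)² + 81(y + 10)² = -9380 + 3872 + 8100 = 2592
Divide by 2592: (x + 11)²/81 + (y + 10)²/32 = 1
Ellipse, center (-11, -10), major axis horizontal; a² = 81, b² = 32.
c² = a² - b² = 81 - 32 = 49, so c = 7.
Foci lie on the horizontal axis through the center: (h ± c, k).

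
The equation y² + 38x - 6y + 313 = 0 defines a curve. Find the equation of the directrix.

Only y is squared. Complete the square in y: (y - 3)² = -38(x + 8).
Vertex (-8, 3); 4p = -38 so p = -19/2. Opens left.
Directrix is the vertical line x = h − p = -8 − (-19/2) = 3/2.

x = 3/2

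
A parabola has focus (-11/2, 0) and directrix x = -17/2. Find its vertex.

The vertex is the midpoint between the focus and the directrix along the axis of symmetry.
Axis is horizontal (directrix is vertical). Vertex x-coordinate = (-11/2 + (-17/2))/2 = -7; y-coordinate = 0.

(-7, 0)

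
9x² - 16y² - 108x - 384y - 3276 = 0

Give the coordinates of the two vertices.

(-6, -12) and (18, -12)

Rearranging, 9(x² - 12x) -16(y² + 24y) = 3276.
Completing the square gives 9(x - 6)² -16(y + 12)² = 3276 + 324 - 2304 = 1296.
Dividing both sides by 1296: (x - 6)²/144 - (y + 12)²/81 = 1
Hyperbola, center (6, -12), transverse axis horizontal; a² = 144, b² = 81.
a = 12. Vertices at (h ± a, k).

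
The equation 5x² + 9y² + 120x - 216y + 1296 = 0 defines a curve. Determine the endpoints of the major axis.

Collect terms: 5(x² + 24x) + 9(y² - 24y) = -1296
5(x + 12)² + 9(y - 12)² = -1296 + 720 + 1296 = 720
Dividing both sides by 720: (x + 12)²/144 + (y - 12)²/80 = 1
Ellipse, center (-12, 12), major axis horizontal; a² = 144, b² = 80.
a = 12. Vertices at (h ± a, k).

(-24, 12) and (0, 12)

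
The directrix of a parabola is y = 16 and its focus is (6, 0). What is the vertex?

(6, 8)

The vertex is the midpoint between the focus and the directrix along the axis of symmetry.
Axis is vertical (directrix is horizontal). Vertex y-coordinate = (0 + 16)/2 = 8; x-coordinate = 6.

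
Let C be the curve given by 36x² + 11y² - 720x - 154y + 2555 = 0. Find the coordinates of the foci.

(10, -3) and (10, 17)

Collect terms: 36(x² - 20x) + 11(y² - 14y) = -2555
36(x - 10)² + 11(y - 7)² = -2555 + 3600 + 539 = 1584
Dividing both sides by 1584: (x - 10)²/44 + (y - 7)²/144 = 1
Ellipse, center (10, 7), major axis vertical; a² = 144, b² = 44.
c² = a² - b² = 144 - 44 = 100, so c = 10.
Foci lie on the vertical axis through the center: (h, k ± c).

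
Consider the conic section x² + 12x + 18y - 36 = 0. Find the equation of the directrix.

Only x is squared. Complete the square in x: (x + 6)² = -18(y - 4).
Vertex (-6, 4); 4p = -18 so p = -9/2. Opens down.
Directrix is the horizontal line y = k − p = 4 − (-9/2) = 17/2.

y = 17/2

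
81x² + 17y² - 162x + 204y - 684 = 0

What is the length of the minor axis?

81(x² - 2x) + 17(y² + 12y) = 684
Completing the square gives 81(x - 1)² + 17(y + 6)² = 684 + 81 + 612 = 1377.
Divide by 1377: (x - 1)²/17 + (y + 6)²/81 = 1
Ellipse, center (1, -6), major axis vertical; a² = 81, b² = 17.
b² = 17 so b = √17; the minor axis has length 2b = 2√17.

2√17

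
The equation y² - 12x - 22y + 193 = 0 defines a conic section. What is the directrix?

Only y is squared. Complete the square in y: (y - 11)² = 12(x - 6).
Vertex (6, 11); 4p = 12 so p = 3. Opens right.
Directrix is the vertical line x = h − p = 6 − (3) = 3.

x = 3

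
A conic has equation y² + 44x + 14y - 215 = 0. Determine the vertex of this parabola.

Only y is squared. Complete the square in y: (y + 7)² = -44(x - 6).
Vertex (6, -7); 4p = -44 so p = -11. Opens left.

(6, -7)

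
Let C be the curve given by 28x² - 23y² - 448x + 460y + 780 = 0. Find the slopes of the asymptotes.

2√161/23 and -2√161/23

Group: 28(x² - 16x) -23(y² - 20y) = -780
Completing the square gives 28(x - 8)² -23(y - 10)² = -780 + 1792 - 2300 = -1288.
Divide by -1288: (y - 10)²/56 - (x - 8)²/46 = 1
Hyperbola, center (8, 10), transverse axis vertical; a² = 56, b² = 46.
For a vertical hyperbola the asymptotes have slope ±a/b.
Here that is ±2√14/√46 = ±2√161/23.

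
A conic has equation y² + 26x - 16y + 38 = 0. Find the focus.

Only y is squared. Complete the square in y: (y - 8)² = -26(x - 1).
Vertex (1, 8); 4p = -26 so p = -13/2. Opens left.
Focus is p units from the vertex along the axis: (h + p, k).

(-11/2, 8)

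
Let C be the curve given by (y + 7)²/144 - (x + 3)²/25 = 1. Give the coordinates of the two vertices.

(-3, -19) and (-3, 5)

Center (-3, -7). The positive term is the y-term, so the transverse axis is vertical; a² = 144, b² = 25.
a = 12. Vertices at (h, k ± a).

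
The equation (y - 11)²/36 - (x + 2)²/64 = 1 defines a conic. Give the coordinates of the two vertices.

(-2, 5) and (-2, 17)

Center (-2, 11). The positive term is the y-term, so the transverse axis is vertical; a² = 36, b² = 64.
a = 6. Vertices at (h, k ± a).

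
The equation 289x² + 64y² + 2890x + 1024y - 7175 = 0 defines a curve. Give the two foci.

Collect terms: 289(x² + 10x) + 64(y² + 16y) = 7175
Completing the square gives 289(x + 5)² + 64(y + 8)² = 7175 + 7225 + 4096 = 18496.
Divide through by 18496 to get (x + 5)²/64 + (y + 8)²/289 = 1.
Ellipse, center (-5, -8), major axis vertical; a² = 289, b² = 64.
c² = a² - b² = 289 - 64 = 225, so c = 15.
Foci lie on the vertical axis through the center: (h, k ± c).

(-5, -23) and (-5, 7)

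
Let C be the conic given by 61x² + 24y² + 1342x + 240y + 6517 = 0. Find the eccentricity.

Collect terms: 61(x² + 22x) + 24(y² + 10y) = -6517
Completing the square gives 61(x + 11)² + 24(y + 5)² = -6517 + 7381 + 600 = 1464.
Divide through by 1464 to get (x + 11)²/24 + (y + 5)²/61 = 1.
Ellipse, center (-11, -5), major axis vertical; a² = 61, b² = 24.
c² = a² - b² = 37, so c = √37.
e = c/a = √37/√61 = √2257/61.

e = √2257/61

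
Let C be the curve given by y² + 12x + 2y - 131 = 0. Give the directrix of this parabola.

Only y is squared. Complete the square in y: (y + 1)² = -12(x - 11).
Vertex (11, -1); 4p = -12 so p = -3. Opens left.
Directrix is the vertical line x = h − p = 11 − (-3) = 14.

x = 14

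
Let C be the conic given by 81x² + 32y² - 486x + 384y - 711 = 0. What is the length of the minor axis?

Group the x- and y-terms: 81(x² - 6x) + 32(y² + 12y) = 711
81(x - 3)² + 32(y + 6)² = 711 + 729 + 1152 = 2592
Divide by 2592: (x - 3)²/32 + (y + 6)²/81 = 1
Ellipse, center (3, -6), major axis vertical; a² = 81, b² = 32.
b² = 32 so b = 4√2; the minor axis has length 2b = 8√2.

8√2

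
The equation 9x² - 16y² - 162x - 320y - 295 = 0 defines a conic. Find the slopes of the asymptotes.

Group: 9(x² - 18x) -16(y² + 20y) = 295
9(x - 9)² -16(y + 10)² = 295 + 729 - 1600 = -576
Divide by -576: (y + 10)²/36 - (x - 9)²/64 = 1
Hyperbola, center (9, -10), transverse axis vertical; a² = 36, b² = 64.
For a vertical hyperbola the asymptotes have slope ±a/b.
Here that is ±6/8 = ±3/4.

3/4 and -3/4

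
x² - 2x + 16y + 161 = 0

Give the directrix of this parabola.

y = -6

Only x is squared. Complete the square in x: (x - 1)² = -16(y + 10).
Vertex (1, -10); 4p = -16 so p = -4. Opens down.
Directrix is the horizontal line y = k − p = -10 − (-4) = -6.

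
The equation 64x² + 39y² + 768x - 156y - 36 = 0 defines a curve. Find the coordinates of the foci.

Rearranging, 64(x² + 12x) + 39(y² - 4y) = 36.
Complete the square: 64(x + 6)² + 39(y - 2)² = 36 + 2304 + 156 = 2496
Dividing both sides by 2496: (x + 6)²/39 + (y - 2)²/64 = 1
Ellipse, center (-6, 2), major axis vertical; a² = 64, b² = 39.
c² = a² - b² = 64 - 39 = 25, so c = 5.
Foci lie on the vertical axis through the center: (h, k ± c).

(-6, -3) and (-6, 7)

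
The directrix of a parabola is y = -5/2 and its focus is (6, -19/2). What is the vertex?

The vertex is the midpoint between the focus and the directrix along the axis of symmetry.
Axis is vertical (directrix is horizontal). Vertex y-coordinate = (-19/2 + (-5/2))/2 = -6; x-coordinate = 6.

(6, -6)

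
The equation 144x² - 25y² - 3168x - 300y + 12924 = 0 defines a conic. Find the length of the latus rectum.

Rearranging, 144(x² - 22x) -25(y² + 12y) = -12924.
144(x - 11)² -25(y + 6)² = -12924 + 17424 - 900 = 3600
Divide by 3600: (x - 11)²/25 - (y + 6)²/144 = 1
Hyperbola, center (11, -6), transverse axis horizontal; a² = 25, b² = 144.
Latus rectum length = 2b²/a = 2·144/5 = 288/5.

288/5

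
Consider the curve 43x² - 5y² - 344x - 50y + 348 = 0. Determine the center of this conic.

(4, -5)

Group: 43(x² - 8x) -5(y² + 10y) = -348
43(x - 4)² -5(y + 5)² = -348 + 688 - 125 = 215
Divide by 215: (x - 4)²/5 - (y + 5)²/43 = 1
Hyperbola with center (4, -5).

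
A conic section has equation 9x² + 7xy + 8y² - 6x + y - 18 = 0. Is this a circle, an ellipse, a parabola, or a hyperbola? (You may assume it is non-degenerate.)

ellipse

A = 9, B = 7, C = 8.
Discriminant B² − 4AC = 7² − 4·9·8 = -239.
B² − 4AC < 0 ⇒ ellipse.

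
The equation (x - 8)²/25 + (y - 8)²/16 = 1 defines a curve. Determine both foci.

Center (8, 8). The larger denominator 25 sits under the x-term, so the major axis is horizontal; a² = 25, b² = 16.
c² = a² - b² = 25 - 16 = 9, so c = 3.
Foci lie on the horizontal axis through the center: (h ± c, k).

(5, 8) and (11, 8)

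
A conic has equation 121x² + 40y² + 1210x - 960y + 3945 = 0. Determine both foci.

(-5, 3) and (-5, 21)

Collect terms: 121(x² + 10x) + 40(y² - 24y) = -3945
121(x + 5)² + 40(y - 12)² = -3945 + 3025 + 5760 = 4840
Divide by 4840: (x + 5)²/40 + (y - 12)²/121 = 1
Ellipse, center (-5, 12), major axis vertical; a² = 121, b² = 40.
c² = a² - b² = 121 - 40 = 81, so c = 9.
Foci lie on the vertical axis through the center: (h, k ± c).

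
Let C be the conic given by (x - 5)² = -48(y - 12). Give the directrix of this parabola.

Vertex (5, 12); 4p = -48 so p = -12. Opens down.
Directrix is the horizontal line y = k − p = 12 − (-12) = 24.

y = 24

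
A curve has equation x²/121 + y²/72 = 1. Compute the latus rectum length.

Center (0, 0). The larger denominator 121 sits under the x-term, so the major axis is horizontal; a² = 121, b² = 72.
Latus rectum length = 2b²/a = 2·72/11 = 144/11.

144/11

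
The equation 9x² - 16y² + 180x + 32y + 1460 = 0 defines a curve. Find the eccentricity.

e = 5/3

9(x² + 20x) -16(y² - 2y) = -1460
Complete the square in x and y: 9(x + 10)² -16(y - 1)² = -1460 + 900 - 16 = -576
Dividing both sides by -576: (y - 1)²/36 - (x + 10)²/64 = 1
Hyperbola, center (-10, 1), transverse axis vertical; a² = 36, b² = 64.
c² = a² + b² = 100, so c = 10.
e = c/a = 10/6 = 5/3.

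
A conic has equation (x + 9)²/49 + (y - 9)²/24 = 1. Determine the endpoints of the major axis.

Center (-9, 9). The larger denominator 49 sits under the x-term, so the major axis is horizontal; a² = 49, b² = 24.
a = 7. Vertices at (h ± a, k).

(-16, 9) and (-2, 9)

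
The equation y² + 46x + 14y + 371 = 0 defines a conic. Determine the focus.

(-37/2, -7)

Only y is squared. Complete the square in y: (y + 7)² = -46(x + 7).
Vertex (-7, -7); 4p = -46 so p = -23/2. Opens left.
Focus is p units from the vertex along the axis: (h + p, k).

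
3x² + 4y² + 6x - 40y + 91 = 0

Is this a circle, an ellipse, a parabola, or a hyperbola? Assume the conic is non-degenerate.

No xy term. Coefficients of x² and y² are A = 3, C = 4.
A and C have the same sign but A ≠ C ⇒ ellipse.

ellipse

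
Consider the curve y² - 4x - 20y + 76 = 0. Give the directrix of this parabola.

Only y is squared. Complete the square in y: (y - 10)² = 4(x + 6).
Vertex (-6, 10); 4p = 4 so p = 1. Opens right.
Directrix is the vertical line x = h − p = -6 − (1) = -7.

x = -7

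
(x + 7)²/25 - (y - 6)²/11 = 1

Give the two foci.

(-13, 6) and (-1, 6)

Center (-7, 6). The positive term is the x-term, so the transverse axis is horizontal; a² = 25, b² = 11.
c² = a² + b² = 25 + 11 = 36, so c = 6.
Foci lie on the horizontal axis through the center: (h ± c, k).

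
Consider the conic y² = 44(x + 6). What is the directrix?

Vertex (-6, 0); 4p = 44 so p = 11. Opens right.
Directrix is the vertical line x = h − p = -6 − (11) = -17.

x = -17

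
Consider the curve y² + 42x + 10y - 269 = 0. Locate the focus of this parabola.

(-7/2, -5)

Only y is squared. Complete the square in y: (y + 5)² = -42(x - 7).
Vertex (7, -5); 4p = -42 so p = -21/2. Opens left.
Focus is p units from the vertex along the axis: (h + p, k).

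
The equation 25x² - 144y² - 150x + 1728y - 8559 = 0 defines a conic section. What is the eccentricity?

Group the x- and y-terms: 25(x² - 6x) -144(y² - 12y) = 8559
25(x - 3)² -144(y - 6)² = 8559 + 225 - 5184 = 3600
Divide by 3600: (x - 3)²/144 - (y - 6)²/25 = 1
Hyperbola, center (3, 6), transverse axis horizontal; a² = 144, b² = 25.
c² = a² + b² = 169, so c = 13.
e = c/a = 13/12.

e = 13/12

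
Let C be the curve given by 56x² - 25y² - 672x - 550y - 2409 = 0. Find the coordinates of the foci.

Collect terms: 56(x² - 12x) -25(y² + 22y) = 2409
56(x - 6)² -25(y + 11)² = 2409 + 2016 - 3025 = 1400
Divide by 1400: (x - 6)²/25 - (y + 11)²/56 = 1
Hyperbola, center (6, -11), transverse axis horizontal; a² = 25, b² = 56.
c² = a² + b² = 25 + 56 = 81, so c = 9.
Foci lie on the horizontal axis through the center: (h ± c, k).

(-3, -11) and (15, -11)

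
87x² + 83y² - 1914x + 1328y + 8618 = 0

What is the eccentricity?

e = 2√87/87

Group: 87(x² - 22x) + 83(y² + 16y) = -8618
87(x - 11)² + 83(y + 8)² = -8618 + 10527 + 5312 = 7221
Divide by 7221: (x - 11)²/83 + (y + 8)²/87 = 1
Ellipse, center (11, -8), major axis vertical; a² = 87, b² = 83.
c² = a² - b² = 4, so c = 2.
e = c/a = 2/√87 = 2√87/87.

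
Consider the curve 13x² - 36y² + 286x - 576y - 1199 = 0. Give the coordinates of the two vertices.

(-17, -8) and (-5, -8)

Group: 13(x² + 22x) -36(y² + 16y) = 1199
Completing the square gives 13(x + 11)² -36(y + 8)² = 1199 + 1573 - 2304 = 468.
Divide through by 468 to get (x + 11)²/36 - (y + 8)²/13 = 1.
Hyperbola, center (-11, -8), transverse axis horizontal; a² = 36, b² = 13.
a = 6. Vertices at (h ± a, k).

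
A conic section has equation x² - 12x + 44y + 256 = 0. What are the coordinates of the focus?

Only x is squared. Complete the square in x: (x - 6)² = -44(y + 5).
Vertex (6, -5); 4p = -44 so p = -11. Opens down.
Focus is p units from the vertex along the axis: (h, k + p).

(6, -16)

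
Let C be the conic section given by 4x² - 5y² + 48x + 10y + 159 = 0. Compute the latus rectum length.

5

4(x² + 12x) -5(y² - 2y) = -159
Completing the square gives 4(x + 6)² -5(y - 1)² = -159 + 144 - 5 = -20.
Dividing both sides by -20: (y - 1)²/4 - (x + 6)²/5 = 1
Hyperbola, center (-6, 1), transverse axis vertical; a² = 4, b² = 5.
Latus rectum length = 2b²/a = 2·5/2 = 5.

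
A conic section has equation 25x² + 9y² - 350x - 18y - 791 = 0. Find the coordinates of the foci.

(7, -11) and (7, 13)

Group: 25(x² - 14x) + 9(y² - 2y) = 791
Completing the square gives 25(x - 7)² + 9(y - 1)² = 791 + 1225 + 9 = 2025.
Dividing both sides by 2025: (x - 7)²/81 + (y - 1)²/225 = 1
Ellipse, center (7, 1), major axis vertical; a² = 225, b² = 81.
c² = a² - b² = 225 - 81 = 144, so c = 12.
Foci lie on the vertical axis through the center: (h, k ± c).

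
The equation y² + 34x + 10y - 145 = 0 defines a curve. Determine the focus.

(-7/2, -5)

Only y is squared. Complete the square in y: (y + 5)² = -34(x - 5).
Vertex (5, -5); 4p = -34 so p = -17/2. Opens left.
Focus is p units from the vertex along the axis: (h + p, k).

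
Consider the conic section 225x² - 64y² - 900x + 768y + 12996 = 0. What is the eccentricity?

Rearranging, 225(x² - 4x) -64(y² - 12y) = -12996.
225(x - 2)² -64(y - 6)² = -12996 + 900 - 2304 = -14400
Divide through by -14400 to get (y - 6)²/225 - (x - 2)²/64 = 1.
Hyperbola, center (2, 6), transverse axis vertical; a² = 225, b² = 64.
c² = a² + b² = 289, so c = 17.
e = c/a = 17/15.

e = 17/15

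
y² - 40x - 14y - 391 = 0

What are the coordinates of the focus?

(-1, 7)

Only y is squared. Complete the square in y: (y - 7)² = 40(x + 11).
Vertex (-11, 7); 4p = 40 so p = 10. Opens right.
Focus is p units from the vertex along the axis: (h + p, k).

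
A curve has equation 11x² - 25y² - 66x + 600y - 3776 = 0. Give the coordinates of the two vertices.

Rearranging, 11(x² - 6x) -25(y² - 24y) = 3776.
Completing the square gives 11(x - 3)² -25(y - 12)² = 3776 + 99 - 3600 = 275.
Dividing both sides by 275: (x - 3)²/25 - (y - 12)²/11 = 1
Hyperbola, center (3, 12), transverse axis horizontal; a² = 25, b² = 11.
a = 5. Vertices at (h ± a, k).

(-2, 12) and (8, 12)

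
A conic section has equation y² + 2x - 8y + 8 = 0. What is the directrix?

Only y is squared. Complete the square in y: (y - 4)² = -2(x - 4).
Vertex (4, 4); 4p = -2 so p = -1/2. Opens left.
Directrix is the vertical line x = h − p = 4 − (-1/2) = 9/2.

x = 9/2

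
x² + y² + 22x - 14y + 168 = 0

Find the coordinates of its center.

Group: (x² + 22x) + (y² - 14y) = -168
Complete the square in x and y: (x + 11)² + (y - 7)² = -168 + 121 + 49 = 2
So (x + 11)² + (y - 7)² = 2.
Circle centered at (-11, 7) with r² = 2.

(-11, 7)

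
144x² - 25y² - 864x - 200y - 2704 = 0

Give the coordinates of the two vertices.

144(x² - 6x) -25(y² + 8y) = 2704
144(x - 3)² -25(y + 4)² = 2704 + 1296 - 400 = 3600
Divide through by 3600 to get (x - 3)²/25 - (y + 4)²/144 = 1.
Hyperbola, center (3, -4), transverse axis horizontal; a² = 25, b² = 144.
a = 5. Vertices at (h ± a, k).

(-2, -4) and (8, -4)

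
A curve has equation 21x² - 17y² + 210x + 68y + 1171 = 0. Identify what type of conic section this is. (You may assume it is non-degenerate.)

No xy term. Coefficients of x² and y² are A = 21, C = -17.
A and C have opposite signs ⇒ hyperbola.

hyperbola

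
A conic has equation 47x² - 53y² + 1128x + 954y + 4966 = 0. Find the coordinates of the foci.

(-12, -1) and (-12, 19)

Collect terms: 47(x² + 24x) -53(y² - 18y) = -4966
Complete the square in x and y: 47(x + 12)² -53(y - 9)² = -4966 + 6768 - 4293 = -2491
Divide through by -2491 to get (y - 9)²/47 - (x + 12)²/53 = 1.
Hyperbola, center (-12, 9), transverse axis vertical; a² = 47, b² = 53.
c² = a² + b² = 47 + 53 = 100, so c = 10.
Foci lie on the vertical axis through the center: (h, k ± c).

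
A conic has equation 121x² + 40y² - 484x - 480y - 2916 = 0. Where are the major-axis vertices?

(2, -5) and (2, 17)

Group the x- and y-terms: 121(x² - 4x) + 40(y² - 12y) = 2916
Complete the square in x and y: 121(x - 2)² + 40(y - 6)² = 2916 + 484 + 1440 = 4840
Divide by 4840: (x - 2)²/40 + (y - 6)²/121 = 1
Ellipse, center (2, 6), major axis vertical; a² = 121, b² = 40.
a = 11. Vertices at (h, k ± a).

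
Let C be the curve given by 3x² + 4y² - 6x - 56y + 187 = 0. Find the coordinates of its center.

Group the x- and y-terms: 3(x² - 2x) + 4(y² - 14y) = -187
Complete the square in x and y: 3(x - 1)² + 4(y - 7)² = -187 + 3 + 196 = 12
Dividing both sides by 12: (x - 1)²/4 + (y - 7)²/3 = 1
Ellipse with center (1, 7).

(1, 7)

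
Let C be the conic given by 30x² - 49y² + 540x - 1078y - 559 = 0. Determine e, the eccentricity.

e = √2370/30

30(x² + 18x) -49(y² + 22y) = 559
Complete the square in x and y: 30(x + 9)² -49(y + 11)² = 559 + 2430 - 5929 = -2940
Divide by -2940: (y + 11)²/60 - (x + 9)²/98 = 1
Hyperbola, center (-9, -11), transverse axis vertical; a² = 60, b² = 98.
c² = a² + b² = 158, so c = √158.
e = c/a = √158/2√15 = √2370/30.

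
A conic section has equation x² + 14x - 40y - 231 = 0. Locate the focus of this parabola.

(-7, 3)

Only x is squared. Complete the square in x: (x + 7)² = 40(y + 7).
Vertex (-7, -7); 4p = 40 so p = 10. Opens up.
Focus is p units from the vertex along the axis: (h, k + p).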